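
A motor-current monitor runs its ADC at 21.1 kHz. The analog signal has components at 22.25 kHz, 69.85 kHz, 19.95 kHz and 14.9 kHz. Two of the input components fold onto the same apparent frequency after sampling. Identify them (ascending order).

19.95 kHz, 22.25 kHz

fs/2 = 10.55 kHz.
22.25 kHz mod fs = 1.15 kHz.
1.15 kHz ≤ fs/2 = 10.55 kHz, appears at 1.15 kHz.
69.85 kHz mod fs = 6.55 kHz.
6.55 kHz ≤ fs/2 = 10.55 kHz, appears at 6.55 kHz.
19.95 kHz > fs/2 = 10.55 kHz, folds to fs − 19.95 kHz = 1.15 kHz.
14.9 kHz > fs/2 = 10.55 kHz, folds to fs − 14.9 kHz = 6.2 kHz.
19.95 kHz and 22.25 kHz both map to 1.15 kHz.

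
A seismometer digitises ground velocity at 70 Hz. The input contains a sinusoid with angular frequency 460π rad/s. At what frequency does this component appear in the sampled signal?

ω = 460π rad/s → f = ω/(2π) = 230 Hz.
230 Hz mod fs = 20 Hz.
20 Hz ≤ fs/2 = 35 Hz, appears at 20 Hz.

20 Hz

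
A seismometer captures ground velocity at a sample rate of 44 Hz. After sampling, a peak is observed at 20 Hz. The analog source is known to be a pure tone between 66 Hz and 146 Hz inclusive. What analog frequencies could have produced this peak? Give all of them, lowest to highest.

68 Hz, 108 Hz, 112 Hz

Frequencies that alias to 20 Hz are k·fs ± 20 Hz for integer k ≥ 0.
k=0: 20 Hz.
k=1: 24 Hz, 64 Hz.
k=2: 68 Hz, 108 Hz.
k=3: 112 Hz, 152 Hz.
k=4: 156 Hz, 196 Hz.
Within [66 Hz, 146 Hz]: 68 Hz, 108 Hz, 112 Hz.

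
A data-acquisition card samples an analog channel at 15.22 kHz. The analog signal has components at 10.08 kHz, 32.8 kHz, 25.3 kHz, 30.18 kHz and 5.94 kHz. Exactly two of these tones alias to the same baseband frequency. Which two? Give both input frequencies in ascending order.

10.08 kHz, 25.3 kHz

fs/2 = 7.61 kHz.
10.08 kHz > fs/2 = 7.61 kHz, folds to fs − 10.08 kHz = 5.14 kHz.
32.8 kHz mod fs = 2.36 kHz.
2.36 kHz ≤ fs/2 = 7.61 kHz, appears at 2.36 kHz.
25.3 kHz mod fs = 10.08 kHz.
10.08 kHz > fs/2 = 7.61 kHz, folds to fs − 10.08 kHz = 5.14 kHz.
30.18 kHz mod fs = 14.96 kHz.
14.96 kHz > fs/2 = 7.61 kHz, folds to fs − 14.96 kHz = 0.26 kHz.
5.94 kHz ≤ fs/2 = 7.61 kHz, passes unchanged.
10.08 kHz and 25.3 kHz both map to 5.14 kHz.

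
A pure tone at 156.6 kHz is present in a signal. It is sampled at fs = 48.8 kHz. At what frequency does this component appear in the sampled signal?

10.2 kHz

156.6 kHz mod fs = 10.2 kHz.
10.2 kHz ≤ fs/2 = 24.4 kHz, appears at 10.2 kHz.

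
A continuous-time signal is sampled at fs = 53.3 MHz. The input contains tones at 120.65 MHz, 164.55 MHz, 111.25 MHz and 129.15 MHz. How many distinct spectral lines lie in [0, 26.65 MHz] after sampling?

3

fs/2 = 26.65 MHz.
120.65 MHz mod fs = 14.05 MHz.
14.05 MHz ≤ fs/2 = 26.65 MHz, appears at 14.05 MHz.
164.55 MHz mod fs = 4.65 MHz.
4.65 MHz ≤ fs/2 = 26.65 MHz, appears at 4.65 MHz.
111.25 MHz mod fs = 4.65 MHz.
4.65 MHz ≤ fs/2 = 26.65 MHz, appears at 4.65 MHz.
129.15 MHz mod fs = 22.55 MHz.
22.55 MHz ≤ fs/2 = 26.65 MHz, appears at 22.55 MHz.
Distinct values: {4.65 MHz, 14.05 MHz, 22.55 MHz} → 3.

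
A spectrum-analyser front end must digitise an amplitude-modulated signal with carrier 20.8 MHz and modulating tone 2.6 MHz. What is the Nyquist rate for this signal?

46.8 MHz

AM sidebands sit at fc ± fm = 18.2 MHz and 23.4 MHz.
Highest-frequency component: 23.4 MHz.
Nyquist rate = 2 × 23.4 MHz = 46.8 MHz.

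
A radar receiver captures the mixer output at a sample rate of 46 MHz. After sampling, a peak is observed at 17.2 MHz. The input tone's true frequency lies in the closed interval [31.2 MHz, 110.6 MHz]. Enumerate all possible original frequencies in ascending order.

Frequencies that alias to 17.2 MHz are k·fs ± 17.2 MHz for integer k ≥ 0.
k=0: 17.2 MHz.
k=1: 28.8 MHz, 63.2 MHz.
k=2: 74.8 MHz, 109.2 MHz.
k=3: 120.8 MHz, 155.2 MHz.
Within [31.2 MHz, 110.6 MHz]: 63.2 MHz, 74.8 MHz, 109.2 MHz.

63.2 MHz, 74.8 MHz, 109.2 MHz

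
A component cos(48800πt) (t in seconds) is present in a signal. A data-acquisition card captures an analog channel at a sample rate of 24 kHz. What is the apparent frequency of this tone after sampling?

ω = 48800π rad/s → f = ω/(2π) = 24400 Hz = 24.4 kHz.
24.4 kHz mod fs = 0.4 kHz.
0.4 kHz ≤ fs/2 = 12 kHz, appears at 0.4 kHz.

0.4 kHz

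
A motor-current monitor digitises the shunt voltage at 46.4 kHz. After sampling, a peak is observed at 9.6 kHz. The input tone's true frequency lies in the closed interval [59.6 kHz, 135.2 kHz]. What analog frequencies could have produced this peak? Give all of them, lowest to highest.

83.2 kHz, 102.4 kHz, 129.6 kHz

Frequencies that alias to 9.6 kHz are k·fs ± 9.6 kHz for integer k ≥ 0.
k=0: 9.6 kHz.
k=1: 36.8 kHz, 56 kHz.
k=2: 83.2 kHz, 102.4 kHz.
k=3: 129.6 kHz, 148.8 kHz.
k=4: 176 kHz, 195.2 kHz.
Within [59.6 kHz, 135.2 kHz]: 83.2 kHz, 102.4 kHz, 129.6 kHz.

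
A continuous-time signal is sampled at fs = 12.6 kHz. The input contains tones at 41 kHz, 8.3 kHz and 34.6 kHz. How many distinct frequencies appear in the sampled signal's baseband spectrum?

2

fs/2 = 6.3 kHz.
41 kHz mod fs = 3.2 kHz.
3.2 kHz ≤ fs/2 = 6.3 kHz, appears at 3.2 kHz.
8.3 kHz > fs/2 = 6.3 kHz, folds to fs − 8.3 kHz = 4.3 kHz.
34.6 kHz mod fs = 9.4 kHz.
9.4 kHz > fs/2 = 6.3 kHz, folds to fs − 9.4 kHz = 3.2 kHz.
Distinct values: {3.2 kHz, 4.3 kHz} → 2.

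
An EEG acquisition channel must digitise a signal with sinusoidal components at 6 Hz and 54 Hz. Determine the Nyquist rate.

Highest-frequency component: 54 Hz.
Nyquist rate = 2 × 54 Hz = 108 Hz.

108 Hz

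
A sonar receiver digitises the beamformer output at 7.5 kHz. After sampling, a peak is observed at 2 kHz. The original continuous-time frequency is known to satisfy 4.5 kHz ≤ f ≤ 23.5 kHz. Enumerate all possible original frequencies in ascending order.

5.5 kHz, 9.5 kHz, 13 kHz, 17 kHz, 20.5 kHz

Frequencies that alias to 2 kHz are k·fs ± 2 kHz for integer k ≥ 0.
k=0: 2 kHz.
k=1: 5.5 kHz, 9.5 kHz.
k=2: 13 kHz, 17 kHz.
k=3: 20.5 kHz, 24.5 kHz.
k=4: 28 kHz, 32 kHz.
Within [4.5 kHz, 23.5 kHz]: 5.5 kHz, 9.5 kHz, 13 kHz, 17 kHz, 20.5 kHz.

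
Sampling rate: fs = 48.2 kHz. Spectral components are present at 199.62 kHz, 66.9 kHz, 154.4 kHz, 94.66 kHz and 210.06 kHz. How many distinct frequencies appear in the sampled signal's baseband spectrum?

fs/2 = 24.1 kHz.
199.62 kHz mod fs = 6.82 kHz.
6.82 kHz ≤ fs/2 = 24.1 kHz, appears at 6.82 kHz.
66.9 kHz mod fs = 18.7 kHz.
18.7 kHz ≤ fs/2 = 24.1 kHz, appears at 18.7 kHz.
154.4 kHz mod fs = 9.8 kHz.
9.8 kHz ≤ fs/2 = 24.1 kHz, appears at 9.8 kHz.
94.66 kHz mod fs = 46.46 kHz.
46.46 kHz > fs/2 = 24.1 kHz, folds to fs − 46.46 kHz = 1.74 kHz.
210.06 kHz mod fs = 17.26 kHz.
17.26 kHz ≤ fs/2 = 24.1 kHz, appears at 17.26 kHz.
Distinct values: {1.74 kHz, 6.82 kHz, 9.8 kHz, 17.26 kHz, 18.7 kHz} → 5.

5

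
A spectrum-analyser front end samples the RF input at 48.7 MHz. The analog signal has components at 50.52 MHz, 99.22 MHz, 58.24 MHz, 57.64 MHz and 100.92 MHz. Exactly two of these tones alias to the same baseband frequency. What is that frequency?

fs/2 = 24.35 MHz.
50.52 MHz mod fs = 1.82 MHz.
1.82 MHz ≤ fs/2 = 24.35 MHz, appears at 1.82 MHz.
99.22 MHz mod fs = 1.82 MHz.
1.82 MHz ≤ fs/2 = 24.35 MHz, appears at 1.82 MHz.
58.24 MHz mod fs = 9.54 MHz.
9.54 MHz ≤ fs/2 = 24.35 MHz, appears at 9.54 MHz.
57.64 MHz mod fs = 8.94 MHz.
8.94 MHz ≤ fs/2 = 24.35 MHz, appears at 8.94 MHz.
100.92 MHz mod fs = 3.52 MHz.
3.52 MHz ≤ fs/2 = 24.35 MHz, appears at 3.52 MHz.
50.52 MHz and 99.22 MHz both map to 1.82 MHz.

1.82 MHz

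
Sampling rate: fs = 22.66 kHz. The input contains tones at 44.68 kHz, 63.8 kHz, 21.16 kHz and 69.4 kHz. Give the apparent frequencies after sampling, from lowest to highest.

0.64 kHz, 1.42 kHz, 1.5 kHz, 4.18 kHz

fs/2 = 11.33 kHz.
44.68 kHz mod fs = 22.02 kHz.
22.02 kHz > fs/2 = 11.33 kHz, folds to fs − 22.02 kHz = 0.64 kHz.
63.8 kHz mod fs = 18.48 kHz.
18.48 kHz > fs/2 = 11.33 kHz, folds to fs − 18.48 kHz = 4.18 kHz.
21.16 kHz > fs/2 = 11.33 kHz, folds to fs − 21.16 kHz = 1.5 kHz.
69.4 kHz mod fs = 1.42 kHz.
1.42 kHz ≤ fs/2 = 11.33 kHz, appears at 1.42 kHz.
Distinct values: {0.64 kHz, 1.42 kHz, 1.5 kHz, 4.18 kHz}.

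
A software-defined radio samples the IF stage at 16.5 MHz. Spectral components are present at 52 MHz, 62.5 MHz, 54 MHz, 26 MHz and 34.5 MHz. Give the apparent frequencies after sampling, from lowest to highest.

fs/2 = 8.25 MHz.
52 MHz mod fs = 2.5 MHz.
2.5 MHz ≤ fs/2 = 8.25 MHz, appears at 2.5 MHz.
62.5 MHz mod fs = 13 MHz.
13 MHz > fs/2 = 8.25 MHz, folds to fs − 13 MHz = 3.5 MHz.
54 MHz mod fs = 4.5 MHz.
4.5 MHz ≤ fs/2 = 8.25 MHz, appears at 4.5 MHz.
26 MHz mod fs = 9.5 MHz.
9.5 MHz > fs/2 = 8.25 MHz, folds to fs − 9.5 MHz = 7 MHz.
34.5 MHz mod fs = 1.5 MHz.
1.5 MHz ≤ fs/2 = 8.25 MHz, appears at 1.5 MHz.
Distinct values: {1.5 MHz, 2.5 MHz, 3.5 MHz, 4.5 MHz, 7 MHz}.

1.5 MHz, 2.5 MHz, 3.5 MHz, 4.5 MHz, 7 MHz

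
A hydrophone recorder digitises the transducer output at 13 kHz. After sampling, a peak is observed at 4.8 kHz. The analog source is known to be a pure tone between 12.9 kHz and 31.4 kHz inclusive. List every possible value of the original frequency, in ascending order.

17.8 kHz, 21.2 kHz, 30.8 kHz

Frequencies that alias to 4.8 kHz are k·fs ± 4.8 kHz for integer k ≥ 0.
k=0: 4.8 kHz.
k=1: 8.2 kHz, 17.8 kHz.
k=2: 21.2 kHz, 30.8 kHz.
k=3: 34.2 kHz, 43.8 kHz.
Within [12.9 kHz, 31.4 kHz]: 17.8 kHz, 21.2 kHz, 30.8 kHz.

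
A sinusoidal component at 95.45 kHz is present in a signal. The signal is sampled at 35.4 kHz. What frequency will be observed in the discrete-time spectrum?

95.45 kHz mod fs = 24.65 kHz.
24.65 kHz > fs/2 = 17.7 kHz, folds to fs − 24.65 kHz = 10.75 kHz.

10.75 kHz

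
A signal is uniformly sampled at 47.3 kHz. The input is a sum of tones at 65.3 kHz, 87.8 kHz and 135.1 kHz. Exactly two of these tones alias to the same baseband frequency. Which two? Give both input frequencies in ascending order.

fs/2 = 23.65 kHz.
65.3 kHz mod fs = 18 kHz.
18 kHz ≤ fs/2 = 23.65 kHz, appears at 18 kHz.
87.8 kHz mod fs = 40.5 kHz.
40.5 kHz > fs/2 = 23.65 kHz, folds to fs − 40.5 kHz = 6.8 kHz.
135.1 kHz mod fs = 40.5 kHz.
40.5 kHz > fs/2 = 23.65 kHz, folds to fs − 40.5 kHz = 6.8 kHz.
87.8 kHz and 135.1 kHz both map to 6.8 kHz.

87.8 kHz, 135.1 kHz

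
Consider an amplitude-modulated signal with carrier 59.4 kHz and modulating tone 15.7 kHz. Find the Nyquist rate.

AM sidebands sit at fc ± fm = 43.7 kHz and 75.1 kHz.
Highest-frequency component: 75.1 kHz.
Nyquist rate = 2 × 75.1 kHz = 150.2 kHz.

150.2 kHz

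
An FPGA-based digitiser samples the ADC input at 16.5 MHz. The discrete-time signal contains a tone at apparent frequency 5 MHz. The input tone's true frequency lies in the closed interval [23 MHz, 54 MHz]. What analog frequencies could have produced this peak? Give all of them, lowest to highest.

Frequencies that alias to 5 MHz are k·fs ± 5 MHz for integer k ≥ 0.
k=0: 5 MHz.
k=1: 11.5 MHz, 21.5 MHz.
k=2: 28 MHz, 38 MHz.
k=3: 44.5 MHz, 54.5 MHz.
k=4: 61 MHz, 71 MHz.
Within [23 MHz, 54 MHz]: 28 MHz, 38 MHz, 44.5 MHz.

28 MHz, 38 MHz, 44.5 MHz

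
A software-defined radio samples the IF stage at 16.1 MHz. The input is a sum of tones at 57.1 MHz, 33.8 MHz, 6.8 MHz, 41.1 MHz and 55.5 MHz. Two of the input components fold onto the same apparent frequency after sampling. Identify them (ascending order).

41.1 MHz, 55.5 MHz

fs/2 = 8.05 MHz.
57.1 MHz mod fs = 8.8 MHz.
8.8 MHz > fs/2 = 8.05 MHz, folds to fs − 8.8 MHz = 7.3 MHz.
33.8 MHz mod fs = 1.6 MHz.
1.6 MHz ≤ fs/2 = 8.05 MHz, appears at 1.6 MHz.
6.8 MHz ≤ fs/2 = 8.05 MHz, passes unchanged.
41.1 MHz mod fs = 8.9 MHz.
8.9 MHz > fs/2 = 8.05 MHz, folds to fs − 8.9 MHz = 7.2 MHz.
55.5 MHz mod fs = 7.2 MHz.
7.2 MHz ≤ fs/2 = 8.05 MHz, appears at 7.2 MHz.
41.1 MHz and 55.5 MHz both map to 7.2 MHz.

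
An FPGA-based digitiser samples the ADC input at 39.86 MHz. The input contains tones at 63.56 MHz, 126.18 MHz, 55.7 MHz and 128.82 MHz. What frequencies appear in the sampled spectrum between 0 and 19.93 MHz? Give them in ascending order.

6.6 MHz, 9.24 MHz, 15.84 MHz, 16.16 MHz

fs/2 = 19.93 MHz.
63.56 MHz mod fs = 23.7 MHz.
23.7 MHz > fs/2 = 19.93 MHz, folds to fs − 23.7 MHz = 16.16 MHz.
126.18 MHz mod fs = 6.6 MHz.
6.6 MHz ≤ fs/2 = 19.93 MHz, appears at 6.6 MHz.
55.7 MHz mod fs = 15.84 MHz.
15.84 MHz ≤ fs/2 = 19.93 MHz, appears at 15.84 MHz.
128.82 MHz mod fs = 9.24 MHz.
9.24 MHz ≤ fs/2 = 19.93 MHz, appears at 9.24 MHz.
Distinct values: {6.6 MHz, 9.24 MHz, 15.84 MHz, 16.16 MHz}.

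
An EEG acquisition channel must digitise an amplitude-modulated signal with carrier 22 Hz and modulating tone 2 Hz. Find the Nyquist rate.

48 Hz

AM sidebands sit at fc ± fm = 20 Hz and 24 Hz.
Highest-frequency component: 24 Hz.
Nyquist rate = 2 × 24 Hz = 48 Hz.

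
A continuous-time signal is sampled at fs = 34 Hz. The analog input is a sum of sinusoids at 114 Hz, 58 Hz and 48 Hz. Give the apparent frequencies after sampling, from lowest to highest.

10 Hz, 12 Hz, 14 Hz

fs/2 = 17 Hz.
114 Hz mod fs = 12 Hz.
12 Hz ≤ fs/2 = 17 Hz, appears at 12 Hz.
58 Hz mod fs = 24 Hz.
24 Hz > fs/2 = 17 Hz, folds to fs − 24 Hz = 10 Hz.
48 Hz mod fs = 14 Hz.
14 Hz ≤ fs/2 = 17 Hz, appears at 14 Hz.
Distinct values: {10 Hz, 12 Hz, 14 Hz}.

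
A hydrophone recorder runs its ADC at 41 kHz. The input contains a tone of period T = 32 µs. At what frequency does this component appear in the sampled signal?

9.75 kHz

T = 32 µs → f = 1/T = 31.25 kHz.
31.25 kHz > fs/2 = 20.5 kHz, folds to fs − 31.25 kHz = 9.75 kHz.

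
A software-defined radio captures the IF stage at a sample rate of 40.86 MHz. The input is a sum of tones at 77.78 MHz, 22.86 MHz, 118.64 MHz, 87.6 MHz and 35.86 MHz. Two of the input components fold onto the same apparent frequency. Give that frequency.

fs/2 = 20.43 MHz.
77.78 MHz mod fs = 36.92 MHz.
36.92 MHz > fs/2 = 20.43 MHz, folds to fs − 36.92 MHz = 3.94 MHz.
22.86 MHz > fs/2 = 20.43 MHz, folds to fs − 22.86 MHz = 18 MHz.
118.64 MHz mod fs = 36.92 MHz.
36.92 MHz > fs/2 = 20.43 MHz, folds to fs − 36.92 MHz = 3.94 MHz.
87.6 MHz mod fs = 5.88 MHz.
5.88 MHz ≤ fs/2 = 20.43 MHz, appears at 5.88 MHz.
35.86 MHz > fs/2 = 20.43 MHz, folds to fs − 35.86 MHz = 5 MHz.
77.78 MHz and 118.64 MHz both map to 3.94 MHz.

3.94 MHz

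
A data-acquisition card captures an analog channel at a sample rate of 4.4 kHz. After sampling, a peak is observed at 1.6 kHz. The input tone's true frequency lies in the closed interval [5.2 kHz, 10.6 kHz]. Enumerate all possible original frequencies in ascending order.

6 kHz, 7.2 kHz, 10.4 kHz

Frequencies that alias to 1.6 kHz are k·fs ± 1.6 kHz for integer k ≥ 0.
k=0: 1.6 kHz.
k=1: 2.8 kHz, 6 kHz.
k=2: 7.2 kHz, 10.4 kHz.
k=3: 11.6 kHz, 14.8 kHz.
Within [5.2 kHz, 10.6 kHz]: 6 kHz, 7.2 kHz, 10.4 kHz.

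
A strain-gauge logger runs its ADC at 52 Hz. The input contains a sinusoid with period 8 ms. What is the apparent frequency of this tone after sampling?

21 Hz

T = 8 ms → f = 1/T = 125 Hz.
125 Hz mod fs = 21 Hz.
21 Hz ≤ fs/2 = 26 Hz, appears at 21 Hz.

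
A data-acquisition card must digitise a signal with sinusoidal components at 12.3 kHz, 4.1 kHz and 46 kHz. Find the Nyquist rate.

92 kHz

Highest-frequency component: 46 kHz.
Nyquist rate = 2 × 46 kHz = 92 kHz.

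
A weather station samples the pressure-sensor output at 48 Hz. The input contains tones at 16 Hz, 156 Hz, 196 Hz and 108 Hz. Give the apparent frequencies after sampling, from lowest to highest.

fs/2 = 24 Hz.
16 Hz ≤ fs/2 = 24 Hz, passes unchanged.
156 Hz mod fs = 12 Hz.
12 Hz ≤ fs/2 = 24 Hz, appears at 12 Hz.
196 Hz mod fs = 4 Hz.
4 Hz ≤ fs/2 = 24 Hz, appears at 4 Hz.
108 Hz mod fs = 12 Hz.
12 Hz ≤ fs/2 = 24 Hz, appears at 12 Hz.
Distinct values: {4 Hz, 12 Hz, 16 Hz}.

4 Hz, 12 Hz, 16 Hz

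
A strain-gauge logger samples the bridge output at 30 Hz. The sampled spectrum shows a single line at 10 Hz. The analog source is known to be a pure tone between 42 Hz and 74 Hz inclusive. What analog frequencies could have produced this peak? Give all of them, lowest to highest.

50 Hz, 70 Hz

Frequencies that alias to 10 Hz are k·fs ± 10 Hz for integer k ≥ 0.
k=0: 10 Hz.
k=1: 20 Hz, 40 Hz.
k=2: 50 Hz, 70 Hz.
k=3: 80 Hz, 100 Hz.
Within [42 Hz, 74 Hz]: 50 Hz, 70 Hz.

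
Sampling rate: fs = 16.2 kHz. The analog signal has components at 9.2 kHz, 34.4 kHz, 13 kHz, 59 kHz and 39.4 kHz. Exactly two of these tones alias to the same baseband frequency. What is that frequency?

fs/2 = 8.1 kHz.
9.2 kHz > fs/2 = 8.1 kHz, folds to fs − 9.2 kHz = 7 kHz.
34.4 kHz mod fs = 2 kHz.
2 kHz ≤ fs/2 = 8.1 kHz, appears at 2 kHz.
13 kHz > fs/2 = 8.1 kHz, folds to fs − 13 kHz = 3.2 kHz.
59 kHz mod fs = 10.4 kHz.
10.4 kHz > fs/2 = 8.1 kHz, folds to fs − 10.4 kHz = 5.8 kHz.
39.4 kHz mod fs = 7 kHz.
7 kHz ≤ fs/2 = 8.1 kHz, appears at 7 kHz.
9.2 kHz and 39.4 kHz both map to 7 kHz.

7 kHz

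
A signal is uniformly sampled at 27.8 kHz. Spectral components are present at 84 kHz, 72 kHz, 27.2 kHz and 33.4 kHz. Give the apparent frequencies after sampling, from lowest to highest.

0.6 kHz, 5.6 kHz, 11.4 kHz

fs/2 = 13.9 kHz.
84 kHz mod fs = 0.6 kHz.
0.6 kHz ≤ fs/2 = 13.9 kHz, appears at 0.6 kHz.
72 kHz mod fs = 16.4 kHz.
16.4 kHz > fs/2 = 13.9 kHz, folds to fs − 16.4 kHz = 11.4 kHz.
27.2 kHz > fs/2 = 13.9 kHz, folds to fs − 27.2 kHz = 0.6 kHz.
33.4 kHz mod fs = 5.6 kHz.
5.6 kHz ≤ fs/2 = 13.9 kHz, appears at 5.6 kHz.
Distinct values: {0.6 kHz, 5.6 kHz, 11.4 kHz}.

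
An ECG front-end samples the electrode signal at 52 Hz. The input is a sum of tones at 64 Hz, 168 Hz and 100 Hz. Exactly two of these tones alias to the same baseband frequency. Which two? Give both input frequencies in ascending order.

64 Hz, 168 Hz

fs/2 = 26 Hz.
64 Hz mod fs = 12 Hz.
12 Hz ≤ fs/2 = 26 Hz, appears at 12 Hz.
168 Hz mod fs = 12 Hz.
12 Hz ≤ fs/2 = 26 Hz, appears at 12 Hz.
100 Hz mod fs = 48 Hz.
48 Hz > fs/2 = 26 Hz, folds to fs − 48 Hz = 4 Hz.
64 Hz and 168 Hz both map to 12 Hz.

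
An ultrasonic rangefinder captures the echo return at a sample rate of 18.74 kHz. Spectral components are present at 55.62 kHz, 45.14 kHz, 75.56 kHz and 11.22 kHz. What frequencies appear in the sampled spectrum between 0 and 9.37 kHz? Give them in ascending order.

fs/2 = 9.37 kHz.
55.62 kHz mod fs = 18.14 kHz.
18.14 kHz > fs/2 = 9.37 kHz, folds to fs − 18.14 kHz = 0.6 kHz.
45.14 kHz mod fs = 7.66 kHz.
7.66 kHz ≤ fs/2 = 9.37 kHz, appears at 7.66 kHz.
75.56 kHz mod fs = 0.6 kHz.
0.6 kHz ≤ fs/2 = 9.37 kHz, appears at 0.6 kHz.
11.22 kHz > fs/2 = 9.37 kHz, folds to fs − 11.22 kHz = 7.52 kHz.
Distinct values: {0.6 kHz, 7.52 kHz, 7.66 kHz}.

0.6 kHz, 7.52 kHz, 7.66 kHz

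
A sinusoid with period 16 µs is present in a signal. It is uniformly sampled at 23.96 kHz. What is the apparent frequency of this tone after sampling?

9.38 kHz

T = 16 µs → f = 1/T = 62.5 kHz.
62.5 kHz mod fs = 14.58 kHz.
14.58 kHz > fs/2 = 11.98 kHz, folds to fs − 14.58 kHz = 9.38 kHz.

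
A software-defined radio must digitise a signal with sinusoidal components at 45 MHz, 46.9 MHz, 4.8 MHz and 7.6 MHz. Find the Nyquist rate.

93.8 MHz

Highest-frequency component: 46.9 MHz.
Nyquist rate = 2 × 46.9 MHz = 93.8 MHz.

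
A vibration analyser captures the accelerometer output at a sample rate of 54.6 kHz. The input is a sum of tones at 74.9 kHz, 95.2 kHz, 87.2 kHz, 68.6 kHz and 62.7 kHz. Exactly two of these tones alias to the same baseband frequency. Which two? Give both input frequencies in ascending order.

68.6 kHz, 95.2 kHz

fs/2 = 27.3 kHz.
74.9 kHz mod fs = 20.3 kHz.
20.3 kHz ≤ fs/2 = 27.3 kHz, appears at 20.3 kHz.
95.2 kHz mod fs = 40.6 kHz.
40.6 kHz > fs/2 = 27.3 kHz, folds to fs − 40.6 kHz = 14 kHz.
87.2 kHz mod fs = 32.6 kHz.
32.6 kHz > fs/2 = 27.3 kHz, folds to fs − 32.6 kHz = 22 kHz.
68.6 kHz mod fs = 14 kHz.
14 kHz ≤ fs/2 = 27.3 kHz, appears at 14 kHz.
62.7 kHz mod fs = 8.1 kHz.
8.1 kHz ≤ fs/2 = 27.3 kHz, appears at 8.1 kHz.
68.6 kHz and 95.2 kHz both map to 14 kHz.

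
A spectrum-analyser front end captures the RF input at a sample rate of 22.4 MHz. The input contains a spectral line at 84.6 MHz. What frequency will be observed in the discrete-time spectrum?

84.6 MHz mod fs = 17.4 MHz.
17.4 MHz > fs/2 = 11.2 MHz, folds to fs − 17.4 MHz = 5 MHz.

5 MHz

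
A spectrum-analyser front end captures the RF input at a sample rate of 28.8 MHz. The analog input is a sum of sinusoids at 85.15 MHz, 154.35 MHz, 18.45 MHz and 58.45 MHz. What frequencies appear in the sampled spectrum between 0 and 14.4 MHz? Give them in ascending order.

fs/2 = 14.4 MHz.
85.15 MHz mod fs = 27.55 MHz.
27.55 MHz > fs/2 = 14.4 MHz, folds to fs − 27.55 MHz = 1.25 MHz.
154.35 MHz mod fs = 10.35 MHz.
10.35 MHz ≤ fs/2 = 14.4 MHz, appears at 10.35 MHz.
18.45 MHz > fs/2 = 14.4 MHz, folds to fs − 18.45 MHz = 10.35 MHz.
58.45 MHz mod fs = 0.85 MHz.
0.85 MHz ≤ fs/2 = 14.4 MHz, appears at 0.85 MHz.
Distinct values: {0.85 MHz, 1.25 MHz, 10.35 MHz}.

0.85 MHz, 1.25 MHz, 10.35 MHz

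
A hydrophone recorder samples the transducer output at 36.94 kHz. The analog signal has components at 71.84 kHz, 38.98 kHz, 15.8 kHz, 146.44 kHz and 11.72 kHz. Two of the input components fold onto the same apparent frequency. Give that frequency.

fs/2 = 18.47 kHz.
71.84 kHz mod fs = 34.9 kHz.
34.9 kHz > fs/2 = 18.47 kHz, folds to fs − 34.9 kHz = 2.04 kHz.
38.98 kHz mod fs = 2.04 kHz.
2.04 kHz ≤ fs/2 = 18.47 kHz, appears at 2.04 kHz.
15.8 kHz ≤ fs/2 = 18.47 kHz, passes unchanged.
146.44 kHz mod fs = 35.62 kHz.
35.62 kHz > fs/2 = 18.47 kHz, folds to fs − 35.62 kHz = 1.32 kHz.
11.72 kHz ≤ fs/2 = 18.47 kHz, passes unchanged.
38.98 kHz and 71.84 kHz both map to 2.04 kHz.

2.04 kHz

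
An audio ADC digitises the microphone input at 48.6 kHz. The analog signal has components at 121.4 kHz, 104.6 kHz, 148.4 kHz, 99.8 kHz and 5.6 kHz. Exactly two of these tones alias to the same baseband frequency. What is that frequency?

2.6 kHz

fs/2 = 24.3 kHz.
121.4 kHz mod fs = 24.2 kHz.
24.2 kHz ≤ fs/2 = 24.3 kHz, appears at 24.2 kHz.
104.6 kHz mod fs = 7.4 kHz.
7.4 kHz ≤ fs/2 = 24.3 kHz, appears at 7.4 kHz.
148.4 kHz mod fs = 2.6 kHz.
2.6 kHz ≤ fs/2 = 24.3 kHz, appears at 2.6 kHz.
99.8 kHz mod fs = 2.6 kHz.
2.6 kHz ≤ fs/2 = 24.3 kHz, appears at 2.6 kHz.
5.6 kHz ≤ fs/2 = 24.3 kHz, passes unchanged.
99.8 kHz and 148.4 kHz both map to 2.6 kHz.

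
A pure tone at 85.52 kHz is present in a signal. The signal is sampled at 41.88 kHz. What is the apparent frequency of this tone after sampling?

1.76 kHz

85.52 kHz mod fs = 1.76 kHz.
1.76 kHz ≤ fs/2 = 20.94 kHz, appears at 1.76 kHz.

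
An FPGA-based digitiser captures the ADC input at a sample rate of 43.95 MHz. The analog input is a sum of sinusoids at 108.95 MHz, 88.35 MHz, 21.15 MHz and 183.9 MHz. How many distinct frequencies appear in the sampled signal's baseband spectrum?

fs/2 = 21.975 MHz.
108.95 MHz mod fs = 21.05 MHz.
21.05 MHz ≤ fs/2 = 21.975 MHz, appears at 21.05 MHz.
88.35 MHz mod fs = 0.45 MHz.
0.45 MHz ≤ fs/2 = 21.975 MHz, appears at 0.45 MHz.
21.15 MHz ≤ fs/2 = 21.975 MHz, passes unchanged.
183.9 MHz mod fs = 8.1 MHz.
8.1 MHz ≤ fs/2 = 21.975 MHz, appears at 8.1 MHz.
Distinct values: {0.45 MHz, 8.1 MHz, 21.05 MHz, 21.15 MHz} → 4.

4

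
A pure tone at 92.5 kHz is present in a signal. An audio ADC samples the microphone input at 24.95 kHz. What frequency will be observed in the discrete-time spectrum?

92.5 kHz mod fs = 17.65 kHz.
17.65 kHz > fs/2 = 12.475 kHz, folds to fs − 17.65 kHz = 7.3 kHz.

7.3 kHz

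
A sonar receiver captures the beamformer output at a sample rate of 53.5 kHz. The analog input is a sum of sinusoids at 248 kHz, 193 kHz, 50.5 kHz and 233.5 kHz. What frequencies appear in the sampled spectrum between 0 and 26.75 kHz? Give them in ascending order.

fs/2 = 26.75 kHz.
248 kHz mod fs = 34 kHz.
34 kHz > fs/2 = 26.75 kHz, folds to fs − 34 kHz = 19.5 kHz.
193 kHz mod fs = 32.5 kHz.
32.5 kHz > fs/2 = 26.75 kHz, folds to fs − 32.5 kHz = 21 kHz.
50.5 kHz > fs/2 = 26.75 kHz, folds to fs − 50.5 kHz = 3 kHz.
233.5 kHz mod fs = 19.5 kHz.
19.5 kHz ≤ fs/2 = 26.75 kHz, appears at 19.5 kHz.
Distinct values: {3 kHz, 19.5 kHz, 21 kHz}.

3 kHz, 19.5 kHz, 21 kHz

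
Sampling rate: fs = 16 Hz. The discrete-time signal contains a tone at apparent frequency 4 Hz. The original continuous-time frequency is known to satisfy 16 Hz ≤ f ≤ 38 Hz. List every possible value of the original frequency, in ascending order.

20 Hz, 28 Hz, 36 Hz

Frequencies that alias to 4 Hz are k·fs ± 4 Hz for integer k ≥ 0.
k=0: 4 Hz.
k=1: 12 Hz, 20 Hz.
k=2: 28 Hz, 36 Hz.
k=3: 44 Hz, 52 Hz.
Within [16 Hz, 38 Hz]: 20 Hz, 28 Hz, 36 Hz.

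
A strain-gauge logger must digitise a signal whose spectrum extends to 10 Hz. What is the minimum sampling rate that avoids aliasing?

Nyquist rate = 2 × 10 Hz = 20 Hz.

20 Hz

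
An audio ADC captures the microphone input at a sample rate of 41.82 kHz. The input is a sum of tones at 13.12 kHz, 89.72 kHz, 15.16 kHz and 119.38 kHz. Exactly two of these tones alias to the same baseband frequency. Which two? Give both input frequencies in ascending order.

89.72 kHz, 119.38 kHz

fs/2 = 20.91 kHz.
13.12 kHz ≤ fs/2 = 20.91 kHz, passes unchanged.
89.72 kHz mod fs = 6.08 kHz.
6.08 kHz ≤ fs/2 = 20.91 kHz, appears at 6.08 kHz.
15.16 kHz ≤ fs/2 = 20.91 kHz, passes unchanged.
119.38 kHz mod fs = 35.74 kHz.
35.74 kHz > fs/2 = 20.91 kHz, folds to fs − 35.74 kHz = 6.08 kHz.
89.72 kHz and 119.38 kHz both map to 6.08 kHz.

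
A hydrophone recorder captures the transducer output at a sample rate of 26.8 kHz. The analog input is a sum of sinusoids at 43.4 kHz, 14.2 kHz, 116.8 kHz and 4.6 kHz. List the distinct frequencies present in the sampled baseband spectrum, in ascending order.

4.6 kHz, 9.6 kHz, 10.2 kHz, 12.6 kHz

fs/2 = 13.4 kHz.
43.4 kHz mod fs = 16.6 kHz.
16.6 kHz > fs/2 = 13.4 kHz, folds to fs − 16.6 kHz = 10.2 kHz.
14.2 kHz > fs/2 = 13.4 kHz, folds to fs − 14.2 kHz = 12.6 kHz.
116.8 kHz mod fs = 9.6 kHz.
9.6 kHz ≤ fs/2 = 13.4 kHz, appears at 9.6 kHz.
4.6 kHz ≤ fs/2 = 13.4 kHz, passes unchanged.
Distinct values: {4.6 kHz, 9.6 kHz, 10.2 kHz, 12.6 kHz}.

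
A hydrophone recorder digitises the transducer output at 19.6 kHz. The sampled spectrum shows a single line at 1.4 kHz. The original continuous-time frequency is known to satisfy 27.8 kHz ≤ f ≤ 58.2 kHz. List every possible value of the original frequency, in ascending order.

37.8 kHz, 40.6 kHz, 57.4 kHz

Frequencies that alias to 1.4 kHz are k·fs ± 1.4 kHz for integer k ≥ 0.
k=0: 1.4 kHz.
k=1: 18.2 kHz, 21 kHz.
k=2: 37.8 kHz, 40.6 kHz.
k=3: 57.4 kHz, 60.2 kHz.
k=4: 77 kHz, 79.8 kHz.
Within [27.8 kHz, 58.2 kHz]: 37.8 kHz, 40.6 kHz, 57.4 kHz.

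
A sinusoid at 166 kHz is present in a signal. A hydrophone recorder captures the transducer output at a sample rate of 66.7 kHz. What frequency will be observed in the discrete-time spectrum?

166 kHz mod fs = 32.6 kHz.
32.6 kHz ≤ fs/2 = 33.35 kHz, appears at 32.6 kHz.

32.6 kHz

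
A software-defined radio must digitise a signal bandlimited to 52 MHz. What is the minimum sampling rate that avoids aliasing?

Nyquist rate = 2 × 52 MHz = 104 MHz.

104 MHz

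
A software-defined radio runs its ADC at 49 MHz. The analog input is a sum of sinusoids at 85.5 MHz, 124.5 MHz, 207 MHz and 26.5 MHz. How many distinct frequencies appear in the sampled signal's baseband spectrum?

fs/2 = 24.5 MHz.
85.5 MHz mod fs = 36.5 MHz.
36.5 MHz > fs/2 = 24.5 MHz, folds to fs − 36.5 MHz = 12.5 MHz.
124.5 MHz mod fs = 26.5 MHz.
26.5 MHz > fs/2 = 24.5 MHz, folds to fs − 26.5 MHz = 22.5 MHz.
207 MHz mod fs = 11 MHz.
11 MHz ≤ fs/2 = 24.5 MHz, appears at 11 MHz.
26.5 MHz > fs/2 = 24.5 MHz, folds to fs − 26.5 MHz = 22.5 MHz.
Distinct values: {11 MHz, 12.5 MHz, 22.5 MHz} → 3.

3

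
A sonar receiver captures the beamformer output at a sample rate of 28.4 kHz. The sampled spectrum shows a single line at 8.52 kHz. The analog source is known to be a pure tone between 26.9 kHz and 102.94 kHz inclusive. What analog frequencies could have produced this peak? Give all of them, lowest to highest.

36.92 kHz, 48.28 kHz, 65.32 kHz, 76.68 kHz, 93.72 kHz

Frequencies that alias to 8.52 kHz are k·fs ± 8.52 kHz for integer k ≥ 0.
k=0: 8.52 kHz.
k=1: 19.88 kHz, 36.92 kHz.
k=2: 48.28 kHz, 65.32 kHz.
k=3: 76.68 kHz, 93.72 kHz.
k=4: 105.08 kHz, 122.12 kHz.
Within [26.9 kHz, 102.94 kHz]: 36.92 kHz, 48.28 kHz, 65.32 kHz, 76.68 kHz, 93.72 kHz.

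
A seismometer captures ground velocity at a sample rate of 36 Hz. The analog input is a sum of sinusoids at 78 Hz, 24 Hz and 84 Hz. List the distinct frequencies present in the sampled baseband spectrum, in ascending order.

6 Hz, 12 Hz

fs/2 = 18 Hz.
78 Hz mod fs = 6 Hz.
6 Hz ≤ fs/2 = 18 Hz, appears at 6 Hz.
24 Hz > fs/2 = 18 Hz, folds to fs − 24 Hz = 12 Hz.
84 Hz mod fs = 12 Hz.
12 Hz ≤ fs/2 = 18 Hz, appears at 12 Hz.
Distinct values: {6 Hz, 12 Hz}.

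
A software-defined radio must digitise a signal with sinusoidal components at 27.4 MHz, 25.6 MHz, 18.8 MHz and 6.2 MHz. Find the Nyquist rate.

Highest-frequency component: 27.4 MHz.
Nyquist rate = 2 × 27.4 MHz = 54.8 MHz.

54.8 MHz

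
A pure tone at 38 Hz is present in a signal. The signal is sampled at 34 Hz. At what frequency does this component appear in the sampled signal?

4 Hz

38 Hz mod fs = 4 Hz.
4 Hz ≤ fs/2 = 17 Hz, appears at 4 Hz.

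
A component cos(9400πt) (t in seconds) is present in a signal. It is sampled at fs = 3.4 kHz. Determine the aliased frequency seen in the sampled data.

ω = 9400π rad/s → f = ω/(2π) = 4700 Hz = 4.7 kHz.
4.7 kHz mod fs = 1.3 kHz.
1.3 kHz ≤ fs/2 = 1.7 kHz, appears at 1.3 kHz.

1.3 kHz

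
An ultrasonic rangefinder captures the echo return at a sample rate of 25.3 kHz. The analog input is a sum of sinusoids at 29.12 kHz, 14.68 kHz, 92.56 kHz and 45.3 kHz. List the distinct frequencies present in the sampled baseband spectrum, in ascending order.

3.82 kHz, 5.3 kHz, 8.64 kHz, 10.62 kHz

fs/2 = 12.65 kHz.
29.12 kHz mod fs = 3.82 kHz.
3.82 kHz ≤ fs/2 = 12.65 kHz, appears at 3.82 kHz.
14.68 kHz > fs/2 = 12.65 kHz, folds to fs − 14.68 kHz = 10.62 kHz.
92.56 kHz mod fs = 16.66 kHz.
16.66 kHz > fs/2 = 12.65 kHz, folds to fs − 16.66 kHz = 8.64 kHz.
45.3 kHz mod fs = 20 kHz.
20 kHz > fs/2 = 12.65 kHz, folds to fs − 20 kHz = 5.3 kHz.
Distinct values: {3.82 kHz, 5.3 kHz, 8.64 kHz, 10.62 kHz}.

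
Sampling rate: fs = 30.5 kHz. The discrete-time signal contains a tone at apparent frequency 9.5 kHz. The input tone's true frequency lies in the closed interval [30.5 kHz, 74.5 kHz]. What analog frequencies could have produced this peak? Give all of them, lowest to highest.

Frequencies that alias to 9.5 kHz are k·fs ± 9.5 kHz for integer k ≥ 0.
k=0: 9.5 kHz.
k=1: 21 kHz, 40 kHz.
k=2: 51.5 kHz, 70.5 kHz.
k=3: 82 kHz, 101 kHz.
Within [30.5 kHz, 74.5 kHz]: 40 kHz, 51.5 kHz, 70.5 kHz.

40 kHz, 51.5 kHz, 70.5 kHz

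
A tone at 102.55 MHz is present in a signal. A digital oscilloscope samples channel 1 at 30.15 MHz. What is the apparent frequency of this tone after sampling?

12.1 MHz

102.55 MHz mod fs = 12.1 MHz.
12.1 MHz ≤ fs/2 = 15.075 MHz, appears at 12.1 MHz.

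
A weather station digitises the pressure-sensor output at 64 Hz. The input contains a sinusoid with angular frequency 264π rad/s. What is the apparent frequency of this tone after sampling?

ω = 264π rad/s → f = ω/(2π) = 132 Hz.
132 Hz mod fs = 4 Hz.
4 Hz ≤ fs/2 = 32 Hz, appears at 4 Hz.

4 Hz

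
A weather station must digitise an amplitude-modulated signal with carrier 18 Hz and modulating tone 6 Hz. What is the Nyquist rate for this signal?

AM sidebands sit at fc ± fm = 12 Hz and 24 Hz.
Highest-frequency component: 24 Hz.
Nyquist rate = 2 × 24 Hz = 48 Hz.

48 Hz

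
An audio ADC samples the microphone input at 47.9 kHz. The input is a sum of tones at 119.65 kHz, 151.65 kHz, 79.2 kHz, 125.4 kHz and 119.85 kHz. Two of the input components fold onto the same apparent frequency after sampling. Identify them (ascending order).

119.65 kHz, 119.85 kHz

fs/2 = 23.95 kHz.
119.65 kHz mod fs = 23.85 kHz.
23.85 kHz ≤ fs/2 = 23.95 kHz, appears at 23.85 kHz.
151.65 kHz mod fs = 7.95 kHz.
7.95 kHz ≤ fs/2 = 23.95 kHz, appears at 7.95 kHz.
79.2 kHz mod fs = 31.3 kHz.
31.3 kHz > fs/2 = 23.95 kHz, folds to fs − 31.3 kHz = 16.6 kHz.
125.4 kHz mod fs = 29.6 kHz.
29.6 kHz > fs/2 = 23.95 kHz, folds to fs − 29.6 kHz = 18.3 kHz.
119.85 kHz mod fs = 24.05 kHz.
24.05 kHz > fs/2 = 23.95 kHz, folds to fs − 24.05 kHz = 23.85 kHz.
119.65 kHz and 119.85 kHz both map to 23.85 kHz.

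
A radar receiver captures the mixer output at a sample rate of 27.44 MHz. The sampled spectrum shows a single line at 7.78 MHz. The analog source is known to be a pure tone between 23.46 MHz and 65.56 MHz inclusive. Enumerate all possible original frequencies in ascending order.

Frequencies that alias to 7.78 MHz are k·fs ± 7.78 MHz for integer k ≥ 0.
k=0: 7.78 MHz.
k=1: 19.66 MHz, 35.22 MHz.
k=2: 47.1 MHz, 62.66 MHz.
k=3: 74.54 MHz, 90.1 MHz.
Within [23.46 MHz, 65.56 MHz]: 35.22 MHz, 47.1 MHz, 62.66 MHz.

35.22 MHz, 47.1 MHz, 62.66 MHz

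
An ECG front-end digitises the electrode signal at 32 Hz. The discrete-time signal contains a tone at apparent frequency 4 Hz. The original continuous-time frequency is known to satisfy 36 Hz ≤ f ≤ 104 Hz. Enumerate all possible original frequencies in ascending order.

Frequencies that alias to 4 Hz are k·fs ± 4 Hz for integer k ≥ 0.
k=0: 4 Hz.
k=1: 28 Hz, 36 Hz.
k=2: 60 Hz, 68 Hz.
k=3: 92 Hz, 100 Hz.
k=4: 124 Hz, 132 Hz.
Within [36 Hz, 104 Hz]: 36 Hz, 60 Hz, 68 Hz, 92 Hz, 100 Hz.

36 Hz, 60 Hz, 68 Hz, 92 Hz, 100 Hz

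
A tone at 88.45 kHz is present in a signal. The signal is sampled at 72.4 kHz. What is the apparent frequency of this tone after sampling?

88.45 kHz mod fs = 16.05 kHz.
16.05 kHz ≤ fs/2 = 36.2 kHz, appears at 16.05 kHz.

16.05 kHz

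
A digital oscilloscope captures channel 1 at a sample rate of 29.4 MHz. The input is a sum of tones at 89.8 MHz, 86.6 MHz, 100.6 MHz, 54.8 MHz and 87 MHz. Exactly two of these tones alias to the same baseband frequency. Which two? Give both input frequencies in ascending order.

86.6 MHz, 89.8 MHz

fs/2 = 14.7 MHz.
89.8 MHz mod fs = 1.6 MHz.
1.6 MHz ≤ fs/2 = 14.7 MHz, appears at 1.6 MHz.
86.6 MHz mod fs = 27.8 MHz.
27.8 MHz > fs/2 = 14.7 MHz, folds to fs − 27.8 MHz = 1.6 MHz.
100.6 MHz mod fs = 12.4 MHz.
12.4 MHz ≤ fs/2 = 14.7 MHz, appears at 12.4 MHz.
54.8 MHz mod fs = 25.4 MHz.
25.4 MHz > fs/2 = 14.7 MHz, folds to fs − 25.4 MHz = 4 MHz.
87 MHz mod fs = 28.2 MHz.
28.2 MHz > fs/2 = 14.7 MHz, folds to fs − 28.2 MHz = 1.2 MHz.
86.6 MHz and 89.8 MHz both map to 1.6 MHz.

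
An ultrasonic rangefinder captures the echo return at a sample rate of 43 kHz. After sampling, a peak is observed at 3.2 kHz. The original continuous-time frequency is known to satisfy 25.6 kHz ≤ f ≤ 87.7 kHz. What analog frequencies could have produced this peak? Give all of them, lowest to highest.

Frequencies that alias to 3.2 kHz are k·fs ± 3.2 kHz for integer k ≥ 0.
k=0: 3.2 kHz.
k=1: 39.8 kHz, 46.2 kHz.
k=2: 82.8 kHz, 89.2 kHz.
k=3: 125.8 kHz, 132.2 kHz.
Within [25.6 kHz, 87.7 kHz]: 39.8 kHz, 46.2 kHz, 82.8 kHz.

39.8 kHz, 46.2 kHz, 82.8 kHz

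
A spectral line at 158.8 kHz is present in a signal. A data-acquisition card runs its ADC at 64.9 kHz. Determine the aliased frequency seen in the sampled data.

29 kHz

158.8 kHz mod fs = 29 kHz.
29 kHz ≤ fs/2 = 32.45 kHz, appears at 29 kHz.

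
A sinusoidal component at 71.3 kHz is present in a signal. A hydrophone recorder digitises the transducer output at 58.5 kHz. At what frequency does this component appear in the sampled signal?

71.3 kHz mod fs = 12.8 kHz.
12.8 kHz ≤ fs/2 = 29.25 kHz, appears at 12.8 kHz.

12.8 kHz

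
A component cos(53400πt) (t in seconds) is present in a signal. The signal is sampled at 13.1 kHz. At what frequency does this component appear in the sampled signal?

0.5 kHz

ω = 53400π rad/s → f = ω/(2π) = 26700 Hz = 26.7 kHz.
26.7 kHz mod fs = 0.5 kHz.
0.5 kHz ≤ fs/2 = 6.55 kHz, appears at 0.5 kHz.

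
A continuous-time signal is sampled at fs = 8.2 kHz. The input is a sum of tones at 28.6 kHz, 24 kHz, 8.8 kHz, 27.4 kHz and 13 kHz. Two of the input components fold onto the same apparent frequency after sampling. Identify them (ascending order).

fs/2 = 4.1 kHz.
28.6 kHz mod fs = 4 kHz.
4 kHz ≤ fs/2 = 4.1 kHz, appears at 4 kHz.
24 kHz mod fs = 7.6 kHz.
7.6 kHz > fs/2 = 4.1 kHz, folds to fs − 7.6 kHz = 0.6 kHz.
8.8 kHz mod fs = 0.6 kHz.
0.6 kHz ≤ fs/2 = 4.1 kHz, appears at 0.6 kHz.
27.4 kHz mod fs = 2.8 kHz.
2.8 kHz ≤ fs/2 = 4.1 kHz, appears at 2.8 kHz.
13 kHz mod fs = 4.8 kHz.
4.8 kHz > fs/2 = 4.1 kHz, folds to fs − 4.8 kHz = 3.4 kHz.
8.8 kHz and 24 kHz both map to 0.6 kHz.

8.8 kHz, 24 kHz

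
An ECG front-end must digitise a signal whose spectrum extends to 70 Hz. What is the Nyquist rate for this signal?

140 Hz

Nyquist rate = 2 × 70 Hz = 140 Hz.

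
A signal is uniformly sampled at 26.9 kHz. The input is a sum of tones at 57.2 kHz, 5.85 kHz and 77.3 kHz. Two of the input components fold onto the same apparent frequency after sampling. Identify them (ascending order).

57.2 kHz, 77.3 kHz

fs/2 = 13.45 kHz.
57.2 kHz mod fs = 3.4 kHz.
3.4 kHz ≤ fs/2 = 13.45 kHz, appears at 3.4 kHz.
5.85 kHz ≤ fs/2 = 13.45 kHz, passes unchanged.
77.3 kHz mod fs = 23.5 kHz.
23.5 kHz > fs/2 = 13.45 kHz, folds to fs − 23.5 kHz = 3.4 kHz.
57.2 kHz and 77.3 kHz both map to 3.4 kHz.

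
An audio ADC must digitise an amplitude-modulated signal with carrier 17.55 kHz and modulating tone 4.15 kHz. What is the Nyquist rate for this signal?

AM sidebands sit at fc ± fm = 13.4 kHz and 21.7 kHz.
Highest-frequency component: 21.7 kHz.
Nyquist rate = 2 × 21.7 kHz = 43.4 kHz.

43.4 kHz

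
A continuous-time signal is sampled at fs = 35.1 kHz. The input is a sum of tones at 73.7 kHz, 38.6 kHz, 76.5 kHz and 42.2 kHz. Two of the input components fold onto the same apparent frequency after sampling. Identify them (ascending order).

fs/2 = 17.55 kHz.
73.7 kHz mod fs = 3.5 kHz.
3.5 kHz ≤ fs/2 = 17.55 kHz, appears at 3.5 kHz.
38.6 kHz mod fs = 3.5 kHz.
3.5 kHz ≤ fs/2 = 17.55 kHz, appears at 3.5 kHz.
76.5 kHz mod fs = 6.3 kHz.
6.3 kHz ≤ fs/2 = 17.55 kHz, appears at 6.3 kHz.
42.2 kHz mod fs = 7.1 kHz.
7.1 kHz ≤ fs/2 = 17.55 kHz, appears at 7.1 kHz.
38.6 kHz and 73.7 kHz both map to 3.5 kHz.

38.6 kHz, 73.7 kHz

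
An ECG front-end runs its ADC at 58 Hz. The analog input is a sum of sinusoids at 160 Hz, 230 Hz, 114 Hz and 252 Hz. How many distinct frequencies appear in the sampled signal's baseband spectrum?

3

fs/2 = 29 Hz.
160 Hz mod fs = 44 Hz.
44 Hz > fs/2 = 29 Hz, folds to fs − 44 Hz = 14 Hz.
230 Hz mod fs = 56 Hz.
56 Hz > fs/2 = 29 Hz, folds to fs − 56 Hz = 2 Hz.
114 Hz mod fs = 56 Hz.
56 Hz > fs/2 = 29 Hz, folds to fs − 56 Hz = 2 Hz.
252 Hz mod fs = 20 Hz.
20 Hz ≤ fs/2 = 29 Hz, appears at 20 Hz.
Distinct values: {2 Hz, 14 Hz, 20 Hz} → 3.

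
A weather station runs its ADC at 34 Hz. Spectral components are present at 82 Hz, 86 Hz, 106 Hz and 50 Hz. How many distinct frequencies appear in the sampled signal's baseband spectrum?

3

fs/2 = 17 Hz.
82 Hz mod fs = 14 Hz.
14 Hz ≤ fs/2 = 17 Hz, appears at 14 Hz.
86 Hz mod fs = 18 Hz.
18 Hz > fs/2 = 17 Hz, folds to fs − 18 Hz = 16 Hz.
106 Hz mod fs = 4 Hz.
4 Hz ≤ fs/2 = 17 Hz, appears at 4 Hz.
50 Hz mod fs = 16 Hz.
16 Hz ≤ fs/2 = 17 Hz, appears at 16 Hz.
Distinct values: {4 Hz, 14 Hz, 16 Hz} → 3.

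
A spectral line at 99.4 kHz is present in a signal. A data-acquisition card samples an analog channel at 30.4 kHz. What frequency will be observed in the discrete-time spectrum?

8.2 kHz

99.4 kHz mod fs = 8.2 kHz.
8.2 kHz ≤ fs/2 = 15.2 kHz, appears at 8.2 kHz.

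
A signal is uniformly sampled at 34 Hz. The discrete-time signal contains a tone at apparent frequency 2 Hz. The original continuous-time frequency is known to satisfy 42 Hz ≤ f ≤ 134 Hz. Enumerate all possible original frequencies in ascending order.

Frequencies that alias to 2 Hz are k·fs ± 2 Hz for integer k ≥ 0.
k=0: 2 Hz.
k=1: 32 Hz, 36 Hz.
k=2: 66 Hz, 70 Hz.
k=3: 100 Hz, 104 Hz.
k=4: 134 Hz, 138 Hz.
k=5: 168 Hz, 172 Hz.
Within [42 Hz, 134 Hz]: 66 Hz, 70 Hz, 100 Hz, 104 Hz, 134 Hz.

66 Hz, 70 Hz, 100 Hz, 104 Hz, 134 Hz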